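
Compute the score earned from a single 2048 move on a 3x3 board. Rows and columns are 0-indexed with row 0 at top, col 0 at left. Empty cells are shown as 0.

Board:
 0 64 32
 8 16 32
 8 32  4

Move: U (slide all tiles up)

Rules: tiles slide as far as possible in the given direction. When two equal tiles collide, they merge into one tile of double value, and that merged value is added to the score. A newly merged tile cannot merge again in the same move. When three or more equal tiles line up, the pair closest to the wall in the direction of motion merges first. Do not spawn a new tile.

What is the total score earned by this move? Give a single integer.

Answer: 80

Derivation:
Slide up:
col 0: [0, 8, 8] -> [16, 0, 0]  score +16 (running 16)
col 1: [64, 16, 32] -> [64, 16, 32]  score +0 (running 16)
col 2: [32, 32, 4] -> [64, 4, 0]  score +64 (running 80)
Board after move:
16 64 64
 0 16  4
 0 32  0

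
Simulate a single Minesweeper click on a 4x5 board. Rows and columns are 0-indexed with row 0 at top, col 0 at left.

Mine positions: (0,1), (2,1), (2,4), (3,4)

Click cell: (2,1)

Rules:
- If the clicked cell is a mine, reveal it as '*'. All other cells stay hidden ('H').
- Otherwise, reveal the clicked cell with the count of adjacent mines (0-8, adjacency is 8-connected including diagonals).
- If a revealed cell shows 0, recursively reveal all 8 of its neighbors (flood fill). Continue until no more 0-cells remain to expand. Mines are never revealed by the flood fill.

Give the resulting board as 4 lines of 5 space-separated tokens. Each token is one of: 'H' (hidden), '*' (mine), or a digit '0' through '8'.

H H H H H
H H H H H
H * H H H
H H H H H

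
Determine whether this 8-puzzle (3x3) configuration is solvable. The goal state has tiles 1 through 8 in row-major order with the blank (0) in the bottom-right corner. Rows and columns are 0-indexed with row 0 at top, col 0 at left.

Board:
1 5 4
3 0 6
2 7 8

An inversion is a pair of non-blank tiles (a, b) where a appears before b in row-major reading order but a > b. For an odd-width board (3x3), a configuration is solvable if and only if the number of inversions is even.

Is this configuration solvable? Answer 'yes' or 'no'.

Inversions (pairs i<j in row-major order where tile[i] > tile[j] > 0): 7
7 is odd, so the puzzle is not solvable.

Answer: no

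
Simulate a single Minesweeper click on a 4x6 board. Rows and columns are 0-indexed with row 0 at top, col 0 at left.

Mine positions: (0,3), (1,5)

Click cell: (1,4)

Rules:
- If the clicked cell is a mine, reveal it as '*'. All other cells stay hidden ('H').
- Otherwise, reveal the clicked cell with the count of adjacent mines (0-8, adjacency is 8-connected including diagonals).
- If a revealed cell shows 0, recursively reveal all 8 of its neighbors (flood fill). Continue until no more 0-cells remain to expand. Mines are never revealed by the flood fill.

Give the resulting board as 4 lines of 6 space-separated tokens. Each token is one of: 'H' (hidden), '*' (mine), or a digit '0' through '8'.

H H H H H H
H H H H 2 H
H H H H H H
H H H H H H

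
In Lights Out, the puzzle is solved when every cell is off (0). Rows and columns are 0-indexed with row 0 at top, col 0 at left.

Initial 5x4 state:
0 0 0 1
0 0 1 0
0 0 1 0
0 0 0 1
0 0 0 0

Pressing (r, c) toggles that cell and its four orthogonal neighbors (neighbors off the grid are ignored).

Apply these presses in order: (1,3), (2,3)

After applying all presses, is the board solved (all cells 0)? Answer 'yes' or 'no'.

Answer: yes

Derivation:
After press 1 at (1,3):
0 0 0 0
0 0 0 1
0 0 1 1
0 0 0 1
0 0 0 0

After press 2 at (2,3):
0 0 0 0
0 0 0 0
0 0 0 0
0 0 0 0
0 0 0 0

Lights still on: 0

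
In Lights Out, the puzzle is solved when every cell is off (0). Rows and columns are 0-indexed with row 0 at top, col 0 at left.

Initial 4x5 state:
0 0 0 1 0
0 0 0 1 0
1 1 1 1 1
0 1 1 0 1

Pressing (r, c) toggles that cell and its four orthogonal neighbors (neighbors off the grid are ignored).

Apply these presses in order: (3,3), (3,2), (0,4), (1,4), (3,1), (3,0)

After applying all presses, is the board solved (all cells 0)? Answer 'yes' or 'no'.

Answer: yes

Derivation:
After press 1 at (3,3):
0 0 0 1 0
0 0 0 1 0
1 1 1 0 1
0 1 0 1 0

After press 2 at (3,2):
0 0 0 1 0
0 0 0 1 0
1 1 0 0 1
0 0 1 0 0

After press 3 at (0,4):
0 0 0 0 1
0 0 0 1 1
1 1 0 0 1
0 0 1 0 0

After press 4 at (1,4):
0 0 0 0 0
0 0 0 0 0
1 1 0 0 0
0 0 1 0 0

After press 5 at (3,1):
0 0 0 0 0
0 0 0 0 0
1 0 0 0 0
1 1 0 0 0

After press 6 at (3,0):
0 0 0 0 0
0 0 0 0 0
0 0 0 0 0
0 0 0 0 0

Lights still on: 0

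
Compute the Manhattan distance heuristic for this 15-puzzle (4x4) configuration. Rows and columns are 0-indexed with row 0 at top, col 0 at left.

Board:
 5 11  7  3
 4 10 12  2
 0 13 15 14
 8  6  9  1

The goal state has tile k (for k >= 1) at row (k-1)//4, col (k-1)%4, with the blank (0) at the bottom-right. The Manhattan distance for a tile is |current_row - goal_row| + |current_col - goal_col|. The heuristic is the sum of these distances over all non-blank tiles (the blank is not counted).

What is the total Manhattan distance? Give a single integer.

Tile 5: (0,0)->(1,0) = 1
Tile 11: (0,1)->(2,2) = 3
Tile 7: (0,2)->(1,2) = 1
Tile 3: (0,3)->(0,2) = 1
Tile 4: (1,0)->(0,3) = 4
Tile 10: (1,1)->(2,1) = 1
Tile 12: (1,2)->(2,3) = 2
Tile 2: (1,3)->(0,1) = 3
Tile 13: (2,1)->(3,0) = 2
Tile 15: (2,2)->(3,2) = 1
Tile 14: (2,3)->(3,1) = 3
Tile 8: (3,0)->(1,3) = 5
Tile 6: (3,1)->(1,1) = 2
Tile 9: (3,2)->(2,0) = 3
Tile 1: (3,3)->(0,0) = 6
Sum: 1 + 3 + 1 + 1 + 4 + 1 + 2 + 3 + 2 + 1 + 3 + 5 + 2 + 3 + 6 = 38

Answer: 38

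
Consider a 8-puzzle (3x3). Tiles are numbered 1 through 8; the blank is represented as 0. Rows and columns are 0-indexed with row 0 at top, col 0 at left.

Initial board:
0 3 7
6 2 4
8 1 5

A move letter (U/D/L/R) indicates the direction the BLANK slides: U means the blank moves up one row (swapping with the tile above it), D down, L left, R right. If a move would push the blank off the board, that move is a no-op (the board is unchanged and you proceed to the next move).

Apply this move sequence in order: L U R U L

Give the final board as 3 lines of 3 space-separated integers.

After move 1 (L):
0 3 7
6 2 4
8 1 5

After move 2 (U):
0 3 7
6 2 4
8 1 5

After move 3 (R):
3 0 7
6 2 4
8 1 5

After move 4 (U):
3 0 7
6 2 4
8 1 5

After move 5 (L):
0 3 7
6 2 4
8 1 5

Answer: 0 3 7
6 2 4
8 1 5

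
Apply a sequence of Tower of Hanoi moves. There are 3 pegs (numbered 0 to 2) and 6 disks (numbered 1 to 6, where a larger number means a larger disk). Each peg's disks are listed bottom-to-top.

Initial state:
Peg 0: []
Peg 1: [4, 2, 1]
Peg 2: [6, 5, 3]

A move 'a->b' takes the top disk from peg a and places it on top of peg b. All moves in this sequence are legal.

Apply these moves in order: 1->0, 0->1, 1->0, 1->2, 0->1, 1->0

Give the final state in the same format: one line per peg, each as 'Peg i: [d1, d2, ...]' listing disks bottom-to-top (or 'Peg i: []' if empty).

After move 1 (1->0):
Peg 0: [1]
Peg 1: [4, 2]
Peg 2: [6, 5, 3]

After move 2 (0->1):
Peg 0: []
Peg 1: [4, 2, 1]
Peg 2: [6, 5, 3]

After move 3 (1->0):
Peg 0: [1]
Peg 1: [4, 2]
Peg 2: [6, 5, 3]

After move 4 (1->2):
Peg 0: [1]
Peg 1: [4]
Peg 2: [6, 5, 3, 2]

After move 5 (0->1):
Peg 0: []
Peg 1: [4, 1]
Peg 2: [6, 5, 3, 2]

After move 6 (1->0):
Peg 0: [1]
Peg 1: [4]
Peg 2: [6, 5, 3, 2]

Answer: Peg 0: [1]
Peg 1: [4]
Peg 2: [6, 5, 3, 2]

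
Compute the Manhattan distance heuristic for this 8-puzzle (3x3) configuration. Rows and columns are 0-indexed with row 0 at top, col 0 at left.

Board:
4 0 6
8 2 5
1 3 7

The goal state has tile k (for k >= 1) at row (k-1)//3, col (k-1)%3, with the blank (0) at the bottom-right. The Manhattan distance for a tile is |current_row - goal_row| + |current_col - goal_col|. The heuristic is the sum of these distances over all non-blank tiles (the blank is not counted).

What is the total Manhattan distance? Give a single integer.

Answer: 13

Derivation:
Tile 4: at (0,0), goal (1,0), distance |0-1|+|0-0| = 1
Tile 6: at (0,2), goal (1,2), distance |0-1|+|2-2| = 1
Tile 8: at (1,0), goal (2,1), distance |1-2|+|0-1| = 2
Tile 2: at (1,1), goal (0,1), distance |1-0|+|1-1| = 1
Tile 5: at (1,2), goal (1,1), distance |1-1|+|2-1| = 1
Tile 1: at (2,0), goal (0,0), distance |2-0|+|0-0| = 2
Tile 3: at (2,1), goal (0,2), distance |2-0|+|1-2| = 3
Tile 7: at (2,2), goal (2,0), distance |2-2|+|2-0| = 2
Sum: 1 + 1 + 2 + 1 + 1 + 2 + 3 + 2 = 13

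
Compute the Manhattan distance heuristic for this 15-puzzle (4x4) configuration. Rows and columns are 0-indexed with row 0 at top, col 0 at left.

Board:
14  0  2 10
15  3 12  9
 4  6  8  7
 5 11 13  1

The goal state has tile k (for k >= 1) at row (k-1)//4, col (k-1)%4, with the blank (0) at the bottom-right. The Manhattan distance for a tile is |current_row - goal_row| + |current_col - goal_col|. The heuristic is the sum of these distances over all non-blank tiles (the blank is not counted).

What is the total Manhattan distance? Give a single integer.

Answer: 43

Derivation:
Tile 14: (0,0)->(3,1) = 4
Tile 2: (0,2)->(0,1) = 1
Tile 10: (0,3)->(2,1) = 4
Tile 15: (1,0)->(3,2) = 4
Tile 3: (1,1)->(0,2) = 2
Tile 12: (1,2)->(2,3) = 2
Tile 9: (1,3)->(2,0) = 4
Tile 4: (2,0)->(0,3) = 5
Tile 6: (2,1)->(1,1) = 1
Tile 8: (2,2)->(1,3) = 2
Tile 7: (2,3)->(1,2) = 2
Tile 5: (3,0)->(1,0) = 2
Tile 11: (3,1)->(2,2) = 2
Tile 13: (3,2)->(3,0) = 2
Tile 1: (3,3)->(0,0) = 6
Sum: 4 + 1 + 4 + 4 + 2 + 2 + 4 + 5 + 1 + 2 + 2 + 2 + 2 + 2 + 6 = 43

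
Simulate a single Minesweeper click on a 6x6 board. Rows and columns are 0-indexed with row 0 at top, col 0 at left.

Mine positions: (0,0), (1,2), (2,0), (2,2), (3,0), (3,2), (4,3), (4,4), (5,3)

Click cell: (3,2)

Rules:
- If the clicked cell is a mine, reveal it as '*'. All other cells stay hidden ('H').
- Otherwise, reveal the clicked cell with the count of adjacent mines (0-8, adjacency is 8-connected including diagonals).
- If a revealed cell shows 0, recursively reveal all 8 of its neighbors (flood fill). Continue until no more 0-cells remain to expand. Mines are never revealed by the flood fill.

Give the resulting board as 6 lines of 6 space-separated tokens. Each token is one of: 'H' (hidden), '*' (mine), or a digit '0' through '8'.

H H H H H H
H H H H H H
H H H H H H
H H * H H H
H H H H H H
H H H H H H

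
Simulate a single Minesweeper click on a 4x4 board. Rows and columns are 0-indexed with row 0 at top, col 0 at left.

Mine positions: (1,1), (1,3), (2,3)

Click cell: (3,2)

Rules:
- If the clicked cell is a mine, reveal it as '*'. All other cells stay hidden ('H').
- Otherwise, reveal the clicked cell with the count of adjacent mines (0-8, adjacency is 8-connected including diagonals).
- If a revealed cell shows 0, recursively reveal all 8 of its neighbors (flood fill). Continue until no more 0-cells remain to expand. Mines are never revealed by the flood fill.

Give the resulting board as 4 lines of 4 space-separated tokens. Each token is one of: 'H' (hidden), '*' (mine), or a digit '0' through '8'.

H H H H
H H H H
H H H H
H H 1 H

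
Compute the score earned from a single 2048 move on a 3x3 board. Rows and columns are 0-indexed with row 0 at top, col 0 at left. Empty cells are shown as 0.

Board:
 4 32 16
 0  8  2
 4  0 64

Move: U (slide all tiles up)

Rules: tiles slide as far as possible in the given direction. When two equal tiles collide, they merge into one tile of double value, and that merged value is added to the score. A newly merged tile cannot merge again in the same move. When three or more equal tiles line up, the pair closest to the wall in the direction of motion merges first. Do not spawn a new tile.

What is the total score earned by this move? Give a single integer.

Answer: 8

Derivation:
Slide up:
col 0: [4, 0, 4] -> [8, 0, 0]  score +8 (running 8)
col 1: [32, 8, 0] -> [32, 8, 0]  score +0 (running 8)
col 2: [16, 2, 64] -> [16, 2, 64]  score +0 (running 8)
Board after move:
 8 32 16
 0  8  2
 0  0 64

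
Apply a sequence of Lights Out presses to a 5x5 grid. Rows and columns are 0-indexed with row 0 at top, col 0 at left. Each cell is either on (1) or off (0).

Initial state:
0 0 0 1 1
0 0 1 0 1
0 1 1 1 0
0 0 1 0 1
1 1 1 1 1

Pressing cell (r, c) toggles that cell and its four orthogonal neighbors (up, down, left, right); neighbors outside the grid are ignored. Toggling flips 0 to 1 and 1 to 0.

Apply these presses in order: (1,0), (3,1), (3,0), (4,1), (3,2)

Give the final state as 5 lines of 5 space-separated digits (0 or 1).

After press 1 at (1,0):
1 0 0 1 1
1 1 1 0 1
1 1 1 1 0
0 0 1 0 1
1 1 1 1 1

After press 2 at (3,1):
1 0 0 1 1
1 1 1 0 1
1 0 1 1 0
1 1 0 0 1
1 0 1 1 1

After press 3 at (3,0):
1 0 0 1 1
1 1 1 0 1
0 0 1 1 0
0 0 0 0 1
0 0 1 1 1

After press 4 at (4,1):
1 0 0 1 1
1 1 1 0 1
0 0 1 1 0
0 1 0 0 1
1 1 0 1 1

After press 5 at (3,2):
1 0 0 1 1
1 1 1 0 1
0 0 0 1 0
0 0 1 1 1
1 1 1 1 1

Answer: 1 0 0 1 1
1 1 1 0 1
0 0 0 1 0
0 0 1 1 1
1 1 1 1 1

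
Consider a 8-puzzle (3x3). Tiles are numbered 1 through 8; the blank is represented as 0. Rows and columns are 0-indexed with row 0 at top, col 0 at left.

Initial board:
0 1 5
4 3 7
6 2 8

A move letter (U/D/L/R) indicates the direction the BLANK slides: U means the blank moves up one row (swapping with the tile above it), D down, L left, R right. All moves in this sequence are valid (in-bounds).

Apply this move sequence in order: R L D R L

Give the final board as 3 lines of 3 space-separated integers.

Answer: 4 1 5
0 3 7
6 2 8

Derivation:
After move 1 (R):
1 0 5
4 3 7
6 2 8

After move 2 (L):
0 1 5
4 3 7
6 2 8

After move 3 (D):
4 1 5
0 3 7
6 2 8

After move 4 (R):
4 1 5
3 0 7
6 2 8

After move 5 (L):
4 1 5
0 3 7
6 2 8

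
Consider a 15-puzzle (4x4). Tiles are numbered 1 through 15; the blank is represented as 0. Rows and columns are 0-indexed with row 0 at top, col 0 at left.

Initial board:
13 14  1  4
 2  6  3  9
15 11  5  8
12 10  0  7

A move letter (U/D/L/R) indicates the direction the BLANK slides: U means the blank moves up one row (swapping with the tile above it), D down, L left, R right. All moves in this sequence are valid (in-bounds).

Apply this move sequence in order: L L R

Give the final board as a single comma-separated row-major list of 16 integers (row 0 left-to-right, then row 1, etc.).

After move 1 (L):
13 14  1  4
 2  6  3  9
15 11  5  8
12  0 10  7

After move 2 (L):
13 14  1  4
 2  6  3  9
15 11  5  8
 0 12 10  7

After move 3 (R):
13 14  1  4
 2  6  3  9
15 11  5  8
12  0 10  7

Answer: 13, 14, 1, 4, 2, 6, 3, 9, 15, 11, 5, 8, 12, 0, 10, 7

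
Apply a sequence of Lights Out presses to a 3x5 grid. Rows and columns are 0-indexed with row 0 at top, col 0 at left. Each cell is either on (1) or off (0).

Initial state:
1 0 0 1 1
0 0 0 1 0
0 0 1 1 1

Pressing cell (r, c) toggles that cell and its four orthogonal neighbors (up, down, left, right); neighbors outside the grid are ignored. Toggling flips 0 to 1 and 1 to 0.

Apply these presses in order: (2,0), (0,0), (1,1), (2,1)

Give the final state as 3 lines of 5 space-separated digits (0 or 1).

After press 1 at (2,0):
1 0 0 1 1
1 0 0 1 0
1 1 1 1 1

After press 2 at (0,0):
0 1 0 1 1
0 0 0 1 0
1 1 1 1 1

After press 3 at (1,1):
0 0 0 1 1
1 1 1 1 0
1 0 1 1 1

After press 4 at (2,1):
0 0 0 1 1
1 0 1 1 0
0 1 0 1 1

Answer: 0 0 0 1 1
1 0 1 1 0
0 1 0 1 1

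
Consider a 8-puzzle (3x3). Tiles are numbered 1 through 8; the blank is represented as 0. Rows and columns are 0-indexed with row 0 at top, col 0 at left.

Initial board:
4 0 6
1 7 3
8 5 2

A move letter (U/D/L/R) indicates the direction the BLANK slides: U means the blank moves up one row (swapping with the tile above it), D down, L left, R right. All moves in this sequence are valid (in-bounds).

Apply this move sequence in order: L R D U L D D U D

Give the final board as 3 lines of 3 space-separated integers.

After move 1 (L):
0 4 6
1 7 3
8 5 2

After move 2 (R):
4 0 6
1 7 3
8 5 2

After move 3 (D):
4 7 6
1 0 3
8 5 2

After move 4 (U):
4 0 6
1 7 3
8 5 2

After move 5 (L):
0 4 6
1 7 3
8 5 2

After move 6 (D):
1 4 6
0 7 3
8 5 2

After move 7 (D):
1 4 6
8 7 3
0 5 2

After move 8 (U):
1 4 6
0 7 3
8 5 2

After move 9 (D):
1 4 6
8 7 3
0 5 2

Answer: 1 4 6
8 7 3
0 5 2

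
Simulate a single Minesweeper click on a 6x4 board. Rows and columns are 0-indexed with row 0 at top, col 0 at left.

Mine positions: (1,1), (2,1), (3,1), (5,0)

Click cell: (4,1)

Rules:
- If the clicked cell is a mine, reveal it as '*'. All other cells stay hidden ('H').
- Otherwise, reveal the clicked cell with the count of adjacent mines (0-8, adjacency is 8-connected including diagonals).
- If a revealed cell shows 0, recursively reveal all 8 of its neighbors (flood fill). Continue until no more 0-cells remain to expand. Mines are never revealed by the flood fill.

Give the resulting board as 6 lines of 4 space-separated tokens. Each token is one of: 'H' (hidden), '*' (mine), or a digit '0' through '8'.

H H H H
H H H H
H H H H
H H H H
H 2 H H
H H H H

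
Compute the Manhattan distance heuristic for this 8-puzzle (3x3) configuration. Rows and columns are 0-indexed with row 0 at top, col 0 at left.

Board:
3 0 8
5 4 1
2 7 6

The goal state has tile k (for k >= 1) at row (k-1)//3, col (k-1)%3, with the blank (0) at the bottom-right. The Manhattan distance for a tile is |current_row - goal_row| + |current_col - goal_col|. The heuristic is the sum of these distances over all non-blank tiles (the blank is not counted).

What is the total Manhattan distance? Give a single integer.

Tile 3: at (0,0), goal (0,2), distance |0-0|+|0-2| = 2
Tile 8: at (0,2), goal (2,1), distance |0-2|+|2-1| = 3
Tile 5: at (1,0), goal (1,1), distance |1-1|+|0-1| = 1
Tile 4: at (1,1), goal (1,0), distance |1-1|+|1-0| = 1
Tile 1: at (1,2), goal (0,0), distance |1-0|+|2-0| = 3
Tile 2: at (2,0), goal (0,1), distance |2-0|+|0-1| = 3
Tile 7: at (2,1), goal (2,0), distance |2-2|+|1-0| = 1
Tile 6: at (2,2), goal (1,2), distance |2-1|+|2-2| = 1
Sum: 2 + 3 + 1 + 1 + 3 + 3 + 1 + 1 = 15

Answer: 15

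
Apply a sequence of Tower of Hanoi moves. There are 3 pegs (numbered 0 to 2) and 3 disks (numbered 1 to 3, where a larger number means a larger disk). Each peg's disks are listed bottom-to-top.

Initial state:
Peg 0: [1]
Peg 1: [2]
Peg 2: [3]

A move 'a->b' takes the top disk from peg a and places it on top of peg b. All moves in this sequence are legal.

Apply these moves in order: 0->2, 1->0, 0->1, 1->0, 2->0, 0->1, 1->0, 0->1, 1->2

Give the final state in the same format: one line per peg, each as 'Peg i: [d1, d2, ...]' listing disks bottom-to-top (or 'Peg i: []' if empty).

After move 1 (0->2):
Peg 0: []
Peg 1: [2]
Peg 2: [3, 1]

After move 2 (1->0):
Peg 0: [2]
Peg 1: []
Peg 2: [3, 1]

After move 3 (0->1):
Peg 0: []
Peg 1: [2]
Peg 2: [3, 1]

After move 4 (1->0):
Peg 0: [2]
Peg 1: []
Peg 2: [3, 1]

After move 5 (2->0):
Peg 0: [2, 1]
Peg 1: []
Peg 2: [3]

After move 6 (0->1):
Peg 0: [2]
Peg 1: [1]
Peg 2: [3]

After move 7 (1->0):
Peg 0: [2, 1]
Peg 1: []
Peg 2: [3]

After move 8 (0->1):
Peg 0: [2]
Peg 1: [1]
Peg 2: [3]

After move 9 (1->2):
Peg 0: [2]
Peg 1: []
Peg 2: [3, 1]

Answer: Peg 0: [2]
Peg 1: []
Peg 2: [3, 1]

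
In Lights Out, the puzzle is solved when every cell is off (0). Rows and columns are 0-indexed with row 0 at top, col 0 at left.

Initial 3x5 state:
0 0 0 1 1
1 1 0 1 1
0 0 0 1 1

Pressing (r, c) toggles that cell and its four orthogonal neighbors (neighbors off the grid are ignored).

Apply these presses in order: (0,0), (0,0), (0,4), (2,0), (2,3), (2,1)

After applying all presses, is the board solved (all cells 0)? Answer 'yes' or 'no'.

After press 1 at (0,0):
1 1 0 1 1
0 1 0 1 1
0 0 0 1 1

After press 2 at (0,0):
0 0 0 1 1
1 1 0 1 1
0 0 0 1 1

After press 3 at (0,4):
0 0 0 0 0
1 1 0 1 0
0 0 0 1 1

After press 4 at (2,0):
0 0 0 0 0
0 1 0 1 0
1 1 0 1 1

After press 5 at (2,3):
0 0 0 0 0
0 1 0 0 0
1 1 1 0 0

After press 6 at (2,1):
0 0 0 0 0
0 0 0 0 0
0 0 0 0 0

Lights still on: 0

Answer: yes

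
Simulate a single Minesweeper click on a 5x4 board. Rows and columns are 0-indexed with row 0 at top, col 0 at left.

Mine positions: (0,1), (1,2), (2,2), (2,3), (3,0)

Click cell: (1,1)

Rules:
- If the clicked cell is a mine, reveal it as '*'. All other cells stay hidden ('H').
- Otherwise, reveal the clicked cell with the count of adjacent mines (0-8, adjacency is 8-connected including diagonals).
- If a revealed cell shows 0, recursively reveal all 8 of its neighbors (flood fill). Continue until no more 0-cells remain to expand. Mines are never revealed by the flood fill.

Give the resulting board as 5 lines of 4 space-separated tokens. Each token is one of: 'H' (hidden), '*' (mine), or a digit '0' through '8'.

H H H H
H 3 H H
H H H H
H H H H
H H H H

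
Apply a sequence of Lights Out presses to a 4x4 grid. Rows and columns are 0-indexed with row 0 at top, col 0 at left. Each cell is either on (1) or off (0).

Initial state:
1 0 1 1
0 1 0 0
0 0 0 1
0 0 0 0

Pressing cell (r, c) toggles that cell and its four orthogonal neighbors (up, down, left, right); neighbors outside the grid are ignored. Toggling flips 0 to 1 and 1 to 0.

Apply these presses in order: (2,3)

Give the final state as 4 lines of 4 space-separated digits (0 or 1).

Answer: 1 0 1 1
0 1 0 1
0 0 1 0
0 0 0 1

Derivation:
After press 1 at (2,3):
1 0 1 1
0 1 0 1
0 0 1 0
0 0 0 1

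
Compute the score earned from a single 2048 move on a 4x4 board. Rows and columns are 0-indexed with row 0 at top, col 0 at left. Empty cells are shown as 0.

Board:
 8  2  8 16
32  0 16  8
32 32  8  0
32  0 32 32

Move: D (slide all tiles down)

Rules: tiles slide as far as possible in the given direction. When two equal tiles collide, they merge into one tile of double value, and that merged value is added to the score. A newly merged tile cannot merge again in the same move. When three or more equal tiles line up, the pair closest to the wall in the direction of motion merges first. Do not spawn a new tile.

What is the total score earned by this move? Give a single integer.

Answer: 64

Derivation:
Slide down:
col 0: [8, 32, 32, 32] -> [0, 8, 32, 64]  score +64 (running 64)
col 1: [2, 0, 32, 0] -> [0, 0, 2, 32]  score +0 (running 64)
col 2: [8, 16, 8, 32] -> [8, 16, 8, 32]  score +0 (running 64)
col 3: [16, 8, 0, 32] -> [0, 16, 8, 32]  score +0 (running 64)
Board after move:
 0  0  8  0
 8  0 16 16
32  2  8  8
64 32 32 32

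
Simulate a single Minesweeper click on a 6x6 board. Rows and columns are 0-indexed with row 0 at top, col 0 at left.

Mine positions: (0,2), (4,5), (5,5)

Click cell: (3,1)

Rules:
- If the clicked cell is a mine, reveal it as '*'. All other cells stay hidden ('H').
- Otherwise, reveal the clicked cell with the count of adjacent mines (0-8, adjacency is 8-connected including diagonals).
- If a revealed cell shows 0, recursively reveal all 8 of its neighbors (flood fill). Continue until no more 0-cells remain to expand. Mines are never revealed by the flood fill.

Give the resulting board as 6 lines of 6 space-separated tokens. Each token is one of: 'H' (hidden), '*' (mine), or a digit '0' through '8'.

0 1 H 1 0 0
0 1 1 1 0 0
0 0 0 0 0 0
0 0 0 0 1 1
0 0 0 0 2 H
0 0 0 0 2 H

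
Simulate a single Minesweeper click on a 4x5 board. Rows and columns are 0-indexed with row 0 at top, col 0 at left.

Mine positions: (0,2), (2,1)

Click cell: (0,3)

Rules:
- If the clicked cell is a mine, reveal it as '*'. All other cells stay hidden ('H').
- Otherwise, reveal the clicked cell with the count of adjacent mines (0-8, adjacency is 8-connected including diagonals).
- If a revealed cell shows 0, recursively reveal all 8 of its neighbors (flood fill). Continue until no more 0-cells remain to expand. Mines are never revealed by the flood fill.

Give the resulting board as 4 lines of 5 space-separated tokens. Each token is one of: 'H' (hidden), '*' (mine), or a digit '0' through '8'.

H H H 1 H
H H H H H
H H H H H
H H H H H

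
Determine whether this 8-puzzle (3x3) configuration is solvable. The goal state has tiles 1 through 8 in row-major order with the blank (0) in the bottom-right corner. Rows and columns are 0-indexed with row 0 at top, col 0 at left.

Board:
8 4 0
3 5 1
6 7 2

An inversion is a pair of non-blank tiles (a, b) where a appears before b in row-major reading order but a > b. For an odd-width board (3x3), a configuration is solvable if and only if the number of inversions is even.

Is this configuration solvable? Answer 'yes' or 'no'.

Inversions (pairs i<j in row-major order where tile[i] > tile[j] > 0): 16
16 is even, so the puzzle is solvable.

Answer: yes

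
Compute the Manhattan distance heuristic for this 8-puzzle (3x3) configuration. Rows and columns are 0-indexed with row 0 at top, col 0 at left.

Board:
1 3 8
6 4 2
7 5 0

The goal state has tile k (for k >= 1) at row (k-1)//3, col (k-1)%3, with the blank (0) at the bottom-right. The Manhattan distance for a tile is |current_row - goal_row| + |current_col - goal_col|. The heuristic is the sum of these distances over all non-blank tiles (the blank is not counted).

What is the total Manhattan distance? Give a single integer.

Tile 1: at (0,0), goal (0,0), distance |0-0|+|0-0| = 0
Tile 3: at (0,1), goal (0,2), distance |0-0|+|1-2| = 1
Tile 8: at (0,2), goal (2,1), distance |0-2|+|2-1| = 3
Tile 6: at (1,0), goal (1,2), distance |1-1|+|0-2| = 2
Tile 4: at (1,1), goal (1,0), distance |1-1|+|1-0| = 1
Tile 2: at (1,2), goal (0,1), distance |1-0|+|2-1| = 2
Tile 7: at (2,0), goal (2,0), distance |2-2|+|0-0| = 0
Tile 5: at (2,1), goal (1,1), distance |2-1|+|1-1| = 1
Sum: 0 + 1 + 3 + 2 + 1 + 2 + 0 + 1 = 10

Answer: 10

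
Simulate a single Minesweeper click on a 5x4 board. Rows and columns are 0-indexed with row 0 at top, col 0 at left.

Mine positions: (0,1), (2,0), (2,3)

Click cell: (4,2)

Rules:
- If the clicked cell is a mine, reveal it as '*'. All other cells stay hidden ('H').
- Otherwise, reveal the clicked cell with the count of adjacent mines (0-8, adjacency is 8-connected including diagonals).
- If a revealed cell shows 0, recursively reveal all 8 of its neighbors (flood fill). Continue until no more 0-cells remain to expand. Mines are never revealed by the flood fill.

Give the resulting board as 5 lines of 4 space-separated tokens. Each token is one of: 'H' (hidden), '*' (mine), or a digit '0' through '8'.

H H H H
H H H H
H H H H
1 1 1 1
0 0 0 0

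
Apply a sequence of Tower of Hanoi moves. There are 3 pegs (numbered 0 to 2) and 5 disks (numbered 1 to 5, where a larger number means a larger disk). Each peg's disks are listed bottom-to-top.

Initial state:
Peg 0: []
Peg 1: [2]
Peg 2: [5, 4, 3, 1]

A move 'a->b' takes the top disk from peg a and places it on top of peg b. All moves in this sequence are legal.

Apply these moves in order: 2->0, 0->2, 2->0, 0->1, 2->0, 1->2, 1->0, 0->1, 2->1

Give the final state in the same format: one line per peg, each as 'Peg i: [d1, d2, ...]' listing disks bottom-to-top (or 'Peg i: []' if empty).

After move 1 (2->0):
Peg 0: [1]
Peg 1: [2]
Peg 2: [5, 4, 3]

After move 2 (0->2):
Peg 0: []
Peg 1: [2]
Peg 2: [5, 4, 3, 1]

After move 3 (2->0):
Peg 0: [1]
Peg 1: [2]
Peg 2: [5, 4, 3]

After move 4 (0->1):
Peg 0: []
Peg 1: [2, 1]
Peg 2: [5, 4, 3]

After move 5 (2->0):
Peg 0: [3]
Peg 1: [2, 1]
Peg 2: [5, 4]

After move 6 (1->2):
Peg 0: [3]
Peg 1: [2]
Peg 2: [5, 4, 1]

After move 7 (1->0):
Peg 0: [3, 2]
Peg 1: []
Peg 2: [5, 4, 1]

After move 8 (0->1):
Peg 0: [3]
Peg 1: [2]
Peg 2: [5, 4, 1]

After move 9 (2->1):
Peg 0: [3]
Peg 1: [2, 1]
Peg 2: [5, 4]

Answer: Peg 0: [3]
Peg 1: [2, 1]
Peg 2: [5, 4]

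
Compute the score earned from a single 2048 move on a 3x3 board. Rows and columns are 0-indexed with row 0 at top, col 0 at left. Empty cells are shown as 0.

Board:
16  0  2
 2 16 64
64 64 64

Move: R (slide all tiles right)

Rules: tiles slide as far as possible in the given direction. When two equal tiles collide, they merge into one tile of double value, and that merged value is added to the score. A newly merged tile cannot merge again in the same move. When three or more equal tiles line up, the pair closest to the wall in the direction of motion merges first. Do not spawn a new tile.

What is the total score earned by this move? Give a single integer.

Slide right:
row 0: [16, 0, 2] -> [0, 16, 2]  score +0 (running 0)
row 1: [2, 16, 64] -> [2, 16, 64]  score +0 (running 0)
row 2: [64, 64, 64] -> [0, 64, 128]  score +128 (running 128)
Board after move:
  0  16   2
  2  16  64
  0  64 128

Answer: 128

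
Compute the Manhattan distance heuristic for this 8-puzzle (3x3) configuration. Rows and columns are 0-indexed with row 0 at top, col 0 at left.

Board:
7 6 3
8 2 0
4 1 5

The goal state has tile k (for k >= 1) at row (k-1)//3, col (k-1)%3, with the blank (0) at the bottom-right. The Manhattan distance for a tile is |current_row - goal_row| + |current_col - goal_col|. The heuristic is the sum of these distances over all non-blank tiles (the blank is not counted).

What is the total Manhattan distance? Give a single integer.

Tile 7: at (0,0), goal (2,0), distance |0-2|+|0-0| = 2
Tile 6: at (0,1), goal (1,2), distance |0-1|+|1-2| = 2
Tile 3: at (0,2), goal (0,2), distance |0-0|+|2-2| = 0
Tile 8: at (1,0), goal (2,1), distance |1-2|+|0-1| = 2
Tile 2: at (1,1), goal (0,1), distance |1-0|+|1-1| = 1
Tile 4: at (2,0), goal (1,0), distance |2-1|+|0-0| = 1
Tile 1: at (2,1), goal (0,0), distance |2-0|+|1-0| = 3
Tile 5: at (2,2), goal (1,1), distance |2-1|+|2-1| = 2
Sum: 2 + 2 + 0 + 2 + 1 + 1 + 3 + 2 = 13

Answer: 13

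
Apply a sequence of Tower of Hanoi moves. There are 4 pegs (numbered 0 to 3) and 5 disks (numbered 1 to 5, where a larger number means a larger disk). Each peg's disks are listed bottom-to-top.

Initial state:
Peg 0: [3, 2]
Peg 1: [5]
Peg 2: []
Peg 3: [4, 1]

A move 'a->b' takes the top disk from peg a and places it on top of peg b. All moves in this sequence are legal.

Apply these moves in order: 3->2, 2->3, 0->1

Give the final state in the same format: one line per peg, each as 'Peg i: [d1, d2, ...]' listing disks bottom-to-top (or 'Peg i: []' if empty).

Answer: Peg 0: [3]
Peg 1: [5, 2]
Peg 2: []
Peg 3: [4, 1]

Derivation:
After move 1 (3->2):
Peg 0: [3, 2]
Peg 1: [5]
Peg 2: [1]
Peg 3: [4]

After move 2 (2->3):
Peg 0: [3, 2]
Peg 1: [5]
Peg 2: []
Peg 3: [4, 1]

After move 3 (0->1):
Peg 0: [3]
Peg 1: [5, 2]
Peg 2: []
Peg 3: [4, 1]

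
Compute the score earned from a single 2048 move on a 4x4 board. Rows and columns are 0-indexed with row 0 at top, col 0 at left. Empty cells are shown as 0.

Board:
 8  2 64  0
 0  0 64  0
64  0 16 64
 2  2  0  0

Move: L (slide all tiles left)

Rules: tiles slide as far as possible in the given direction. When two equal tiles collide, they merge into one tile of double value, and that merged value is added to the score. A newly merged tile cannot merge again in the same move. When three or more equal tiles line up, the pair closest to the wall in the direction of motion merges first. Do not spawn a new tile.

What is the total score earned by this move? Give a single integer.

Answer: 4

Derivation:
Slide left:
row 0: [8, 2, 64, 0] -> [8, 2, 64, 0]  score +0 (running 0)
row 1: [0, 0, 64, 0] -> [64, 0, 0, 0]  score +0 (running 0)
row 2: [64, 0, 16, 64] -> [64, 16, 64, 0]  score +0 (running 0)
row 3: [2, 2, 0, 0] -> [4, 0, 0, 0]  score +4 (running 4)
Board after move:
 8  2 64  0
64  0  0  0
64 16 64  0
 4  0  0  0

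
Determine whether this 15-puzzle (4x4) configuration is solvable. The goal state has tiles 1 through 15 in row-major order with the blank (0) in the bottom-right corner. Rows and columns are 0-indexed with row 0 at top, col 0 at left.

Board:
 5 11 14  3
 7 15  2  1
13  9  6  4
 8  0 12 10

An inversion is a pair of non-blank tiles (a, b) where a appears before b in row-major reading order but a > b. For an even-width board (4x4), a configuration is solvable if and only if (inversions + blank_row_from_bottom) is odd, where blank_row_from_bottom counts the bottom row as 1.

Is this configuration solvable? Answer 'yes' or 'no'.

Answer: no

Derivation:
Inversions: 51
Blank is in row 3 (0-indexed from top), which is row 1 counting from the bottom (bottom = 1).
51 + 1 = 52, which is even, so the puzzle is not solvable.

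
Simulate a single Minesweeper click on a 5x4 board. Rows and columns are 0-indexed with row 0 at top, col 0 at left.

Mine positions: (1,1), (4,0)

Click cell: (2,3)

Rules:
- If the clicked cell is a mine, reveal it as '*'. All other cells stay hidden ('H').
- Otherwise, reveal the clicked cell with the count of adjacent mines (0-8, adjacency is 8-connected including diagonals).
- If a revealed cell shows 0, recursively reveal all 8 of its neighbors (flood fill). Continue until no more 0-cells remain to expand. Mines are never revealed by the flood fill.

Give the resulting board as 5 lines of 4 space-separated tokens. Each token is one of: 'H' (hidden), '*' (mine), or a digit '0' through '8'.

H H 1 0
H H 1 0
H 1 1 0
H 1 0 0
H 1 0 0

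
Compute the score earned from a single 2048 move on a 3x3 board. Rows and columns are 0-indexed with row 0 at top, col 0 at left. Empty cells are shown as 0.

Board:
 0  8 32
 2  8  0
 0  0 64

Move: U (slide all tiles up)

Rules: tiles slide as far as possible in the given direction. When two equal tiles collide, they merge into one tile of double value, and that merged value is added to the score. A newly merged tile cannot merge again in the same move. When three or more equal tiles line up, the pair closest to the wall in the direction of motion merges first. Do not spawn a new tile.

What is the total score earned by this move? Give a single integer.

Slide up:
col 0: [0, 2, 0] -> [2, 0, 0]  score +0 (running 0)
col 1: [8, 8, 0] -> [16, 0, 0]  score +16 (running 16)
col 2: [32, 0, 64] -> [32, 64, 0]  score +0 (running 16)
Board after move:
 2 16 32
 0  0 64
 0  0  0

Answer: 16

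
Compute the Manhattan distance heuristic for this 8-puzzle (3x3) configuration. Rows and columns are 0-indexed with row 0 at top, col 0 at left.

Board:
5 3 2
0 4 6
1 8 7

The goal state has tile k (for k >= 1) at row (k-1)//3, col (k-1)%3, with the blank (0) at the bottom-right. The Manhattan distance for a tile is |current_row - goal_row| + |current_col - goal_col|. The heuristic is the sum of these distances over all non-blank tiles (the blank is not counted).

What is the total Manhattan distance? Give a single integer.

Tile 5: (0,0)->(1,1) = 2
Tile 3: (0,1)->(0,2) = 1
Tile 2: (0,2)->(0,1) = 1
Tile 4: (1,1)->(1,0) = 1
Tile 6: (1,2)->(1,2) = 0
Tile 1: (2,0)->(0,0) = 2
Tile 8: (2,1)->(2,1) = 0
Tile 7: (2,2)->(2,0) = 2
Sum: 2 + 1 + 1 + 1 + 0 + 2 + 0 + 2 = 9

Answer: 9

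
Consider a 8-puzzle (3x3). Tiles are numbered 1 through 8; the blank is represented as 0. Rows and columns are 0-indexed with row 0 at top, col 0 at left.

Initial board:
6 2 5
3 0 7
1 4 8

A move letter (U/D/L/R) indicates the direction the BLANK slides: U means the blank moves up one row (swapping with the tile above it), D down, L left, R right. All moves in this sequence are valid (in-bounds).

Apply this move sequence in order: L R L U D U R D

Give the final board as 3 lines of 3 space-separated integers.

Answer: 2 3 5
6 0 7
1 4 8

Derivation:
After move 1 (L):
6 2 5
0 3 7
1 4 8

After move 2 (R):
6 2 5
3 0 7
1 4 8

After move 3 (L):
6 2 5
0 3 7
1 4 8

After move 4 (U):
0 2 5
6 3 7
1 4 8

After move 5 (D):
6 2 5
0 3 7
1 4 8

After move 6 (U):
0 2 5
6 3 7
1 4 8

After move 7 (R):
2 0 5
6 3 7
1 4 8

After move 8 (D):
2 3 5
6 0 7
1 4 8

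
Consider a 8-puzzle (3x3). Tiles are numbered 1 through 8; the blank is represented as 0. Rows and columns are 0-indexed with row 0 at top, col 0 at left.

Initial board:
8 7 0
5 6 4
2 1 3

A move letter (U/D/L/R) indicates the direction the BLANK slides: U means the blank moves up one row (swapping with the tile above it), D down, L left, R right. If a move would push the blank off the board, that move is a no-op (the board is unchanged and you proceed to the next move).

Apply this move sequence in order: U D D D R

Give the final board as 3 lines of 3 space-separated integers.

Answer: 8 7 4
5 6 3
2 1 0

Derivation:
After move 1 (U):
8 7 0
5 6 4
2 1 3

After move 2 (D):
8 7 4
5 6 0
2 1 3

After move 3 (D):
8 7 4
5 6 3
2 1 0

After move 4 (D):
8 7 4
5 6 3
2 1 0

After move 5 (R):
8 7 4
5 6 3
2 1 0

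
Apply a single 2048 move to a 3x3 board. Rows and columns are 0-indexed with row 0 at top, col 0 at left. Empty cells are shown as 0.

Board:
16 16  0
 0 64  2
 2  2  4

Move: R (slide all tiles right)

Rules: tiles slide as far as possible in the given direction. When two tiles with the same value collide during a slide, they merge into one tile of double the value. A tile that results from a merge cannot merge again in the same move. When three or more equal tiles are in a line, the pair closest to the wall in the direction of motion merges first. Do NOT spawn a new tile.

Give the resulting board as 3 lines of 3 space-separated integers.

Answer:  0  0 32
 0 64  2
 0  4  4

Derivation:
Slide right:
row 0: [16, 16, 0] -> [0, 0, 32]
row 1: [0, 64, 2] -> [0, 64, 2]
row 2: [2, 2, 4] -> [0, 4, 4]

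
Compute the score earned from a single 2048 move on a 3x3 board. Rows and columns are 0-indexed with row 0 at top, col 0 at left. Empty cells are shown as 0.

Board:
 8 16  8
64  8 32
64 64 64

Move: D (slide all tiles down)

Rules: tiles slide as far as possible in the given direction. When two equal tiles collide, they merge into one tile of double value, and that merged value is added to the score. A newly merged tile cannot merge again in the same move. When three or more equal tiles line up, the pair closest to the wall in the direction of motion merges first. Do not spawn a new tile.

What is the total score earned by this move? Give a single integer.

Slide down:
col 0: [8, 64, 64] -> [0, 8, 128]  score +128 (running 128)
col 1: [16, 8, 64] -> [16, 8, 64]  score +0 (running 128)
col 2: [8, 32, 64] -> [8, 32, 64]  score +0 (running 128)
Board after move:
  0  16   8
  8   8  32
128  64  64

Answer: 128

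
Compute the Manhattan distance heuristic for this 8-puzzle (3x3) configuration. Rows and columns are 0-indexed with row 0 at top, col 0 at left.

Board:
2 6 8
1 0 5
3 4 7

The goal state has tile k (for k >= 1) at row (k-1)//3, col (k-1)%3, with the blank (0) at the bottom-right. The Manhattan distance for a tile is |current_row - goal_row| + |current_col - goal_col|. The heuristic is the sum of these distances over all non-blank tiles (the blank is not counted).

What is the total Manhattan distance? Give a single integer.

Answer: 16

Derivation:
Tile 2: at (0,0), goal (0,1), distance |0-0|+|0-1| = 1
Tile 6: at (0,1), goal (1,2), distance |0-1|+|1-2| = 2
Tile 8: at (0,2), goal (2,1), distance |0-2|+|2-1| = 3
Tile 1: at (1,0), goal (0,0), distance |1-0|+|0-0| = 1
Tile 5: at (1,2), goal (1,1), distance |1-1|+|2-1| = 1
Tile 3: at (2,0), goal (0,2), distance |2-0|+|0-2| = 4
Tile 4: at (2,1), goal (1,0), distance |2-1|+|1-0| = 2
Tile 7: at (2,2), goal (2,0), distance |2-2|+|2-0| = 2
Sum: 1 + 2 + 3 + 1 + 1 + 4 + 2 + 2 = 16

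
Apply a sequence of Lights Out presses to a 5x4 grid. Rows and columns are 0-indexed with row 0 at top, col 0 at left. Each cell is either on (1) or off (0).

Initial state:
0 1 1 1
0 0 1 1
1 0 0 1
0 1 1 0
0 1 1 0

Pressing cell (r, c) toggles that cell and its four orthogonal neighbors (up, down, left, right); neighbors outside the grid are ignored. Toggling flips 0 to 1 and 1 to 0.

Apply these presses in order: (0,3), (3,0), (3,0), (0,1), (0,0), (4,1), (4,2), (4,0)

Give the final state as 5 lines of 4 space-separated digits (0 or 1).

Answer: 0 1 1 0
1 1 1 0
1 0 0 1
1 0 0 0
0 0 1 1

Derivation:
After press 1 at (0,3):
0 1 0 0
0 0 1 0
1 0 0 1
0 1 1 0
0 1 1 0

After press 2 at (3,0):
0 1 0 0
0 0 1 0
0 0 0 1
1 0 1 0
1 1 1 0

After press 3 at (3,0):
0 1 0 0
0 0 1 0
1 0 0 1
0 1 1 0
0 1 1 0

After press 4 at (0,1):
1 0 1 0
0 1 1 0
1 0 0 1
0 1 1 0
0 1 1 0

After press 5 at (0,0):
0 1 1 0
1 1 1 0
1 0 0 1
0 1 1 0
0 1 1 0

After press 6 at (4,1):
0 1 1 0
1 1 1 0
1 0 0 1
0 0 1 0
1 0 0 0

After press 7 at (4,2):
0 1 1 0
1 1 1 0
1 0 0 1
0 0 0 0
1 1 1 1

After press 8 at (4,0):
0 1 1 0
1 1 1 0
1 0 0 1
1 0 0 0
0 0 1 1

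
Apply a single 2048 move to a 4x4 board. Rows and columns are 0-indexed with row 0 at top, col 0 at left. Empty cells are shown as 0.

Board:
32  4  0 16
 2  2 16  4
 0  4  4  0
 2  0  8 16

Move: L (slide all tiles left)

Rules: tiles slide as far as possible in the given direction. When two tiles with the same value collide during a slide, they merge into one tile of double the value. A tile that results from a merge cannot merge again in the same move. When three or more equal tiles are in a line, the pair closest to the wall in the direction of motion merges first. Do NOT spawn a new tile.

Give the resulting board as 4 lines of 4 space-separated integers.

Slide left:
row 0: [32, 4, 0, 16] -> [32, 4, 16, 0]
row 1: [2, 2, 16, 4] -> [4, 16, 4, 0]
row 2: [0, 4, 4, 0] -> [8, 0, 0, 0]
row 3: [2, 0, 8, 16] -> [2, 8, 16, 0]

Answer: 32  4 16  0
 4 16  4  0
 8  0  0  0
 2  8 16  0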